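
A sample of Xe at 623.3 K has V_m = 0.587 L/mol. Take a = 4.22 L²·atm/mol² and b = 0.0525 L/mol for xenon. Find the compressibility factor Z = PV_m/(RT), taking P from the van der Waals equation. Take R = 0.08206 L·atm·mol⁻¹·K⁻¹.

Z ≈ 0.9577

P = RT/(V_m − b) − a/V_m² = (0.08206)(623.3)/(0.587 − 0.0525) − 4.22/(0.587)²
  = 51.148/0.53450 − 12.247 = 95.693 − 12.247 = 83.446 atm
Z = PV_m/(RT) = (83.446)(0.587)/((0.08206)(623.3)) = 48.983/51.148 = 0.9577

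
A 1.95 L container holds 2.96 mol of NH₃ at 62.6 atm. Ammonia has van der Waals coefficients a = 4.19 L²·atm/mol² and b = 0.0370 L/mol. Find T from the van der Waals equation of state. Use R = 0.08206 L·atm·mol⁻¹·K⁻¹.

T = (P + a n²/V²)(V − nb)/(nR)
P + a n²/V² = 62.6 + (4.19)(2.96)²/(1.95)² = 72.254 atm
V − nb = 1.95 − (2.96)(0.0370) = 1.8405 L
T = (72.254)(1.8405)/((2.96)(0.08206)) = 547.5 K

T ≈ 547.5 K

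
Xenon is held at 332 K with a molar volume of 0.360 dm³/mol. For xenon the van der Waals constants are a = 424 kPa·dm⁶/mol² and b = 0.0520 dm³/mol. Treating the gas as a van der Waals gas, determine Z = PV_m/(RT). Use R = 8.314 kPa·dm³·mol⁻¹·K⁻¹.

P = RT/(V_m − b) − a/V_m² = (8.314)(332)/(0.360 − 0.0520) − 424/(0.360)²
  = 2760.2/0.30800 − 3271.6 = 8961.7 − 3271.6 = 5690.1 kPa
Z = PV_m/(RT) = (5690.1)(0.360)/((8.314)(332)) = 2048.4/2760.2 = 0.7421

Z ≈ 0.7421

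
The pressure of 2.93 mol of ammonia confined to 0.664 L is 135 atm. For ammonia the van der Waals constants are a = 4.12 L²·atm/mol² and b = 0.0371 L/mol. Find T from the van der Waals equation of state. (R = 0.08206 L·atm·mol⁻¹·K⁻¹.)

T = (P + a n²/V²)(V − nb)/(nR)
P + a n²/V² = 135 + (4.12)(2.93)²/(0.664)² = 215.22 atm
V − nb = 0.664 − (2.93)(0.0371) = 0.55530 L
T = (215.22)(0.55530)/((2.93)(0.08206)) = 497.1 K

T ≈ 497.1 K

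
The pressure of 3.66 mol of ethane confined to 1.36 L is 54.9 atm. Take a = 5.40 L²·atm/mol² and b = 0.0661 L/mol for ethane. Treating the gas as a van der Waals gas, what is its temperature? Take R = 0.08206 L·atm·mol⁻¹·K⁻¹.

T ≈ 350.0 K

T = (P + a n²/V²)(V − nb)/(nR)
P + a n²/V² = 54.9 + (5.40)(3.66)²/(1.36)² = 94.009 atm
V − nb = 1.36 − (3.66)(0.0661) = 1.1181 L
T = (94.009)(1.1181)/((3.66)(0.08206)) = 350.0 K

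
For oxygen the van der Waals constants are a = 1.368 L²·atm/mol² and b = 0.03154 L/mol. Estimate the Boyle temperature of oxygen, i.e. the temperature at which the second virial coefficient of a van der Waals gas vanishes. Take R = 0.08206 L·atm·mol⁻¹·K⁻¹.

T_B ≈ 528.6 K

For a van der Waals gas the second virial coefficient B₂ = b − a/(RT) vanishes at T_B = a/(Rb).
T_B = 1.368/(0.08206×0.03154) = 1.368/0.0025882 = 528.6 K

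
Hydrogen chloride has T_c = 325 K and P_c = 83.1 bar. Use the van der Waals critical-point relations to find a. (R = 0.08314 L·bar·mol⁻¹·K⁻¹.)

From T_c = 8a/(27Rb) and P_c = a/(27b²): a = 27 R² T_c²/(64 P_c).
a = 27×(0.08314)²×(325)²/(64×83.1) = 19713/5318.4 = 3.707 L²·bar/mol²

a ≈ 3.707 L²·bar/mol²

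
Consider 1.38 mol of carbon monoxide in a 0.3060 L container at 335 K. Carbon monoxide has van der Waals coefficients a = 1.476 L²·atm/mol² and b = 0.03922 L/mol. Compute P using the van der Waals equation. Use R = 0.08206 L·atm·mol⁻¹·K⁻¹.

P = nRT/(V − nb) − a n²/V²
nRT/(V − nb) = (1.38)(0.08206)(335)/(0.3060 − 1.38×0.03922) = 37.936/0.25188 = 150.61 atm
a n²/V² = (1.476)(1.38)²/(0.3060)² = 30.019 atm
P = 150.61 − 30.019 = 120.6 atm

P ≈ 120.6 atm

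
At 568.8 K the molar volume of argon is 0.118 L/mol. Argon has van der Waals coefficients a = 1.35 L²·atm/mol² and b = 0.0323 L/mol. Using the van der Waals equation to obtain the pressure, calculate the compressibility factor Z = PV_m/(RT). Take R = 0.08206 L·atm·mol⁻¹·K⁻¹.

Z ≈ 1.132

P = RT/(V_m − b) − a/V_m² = (0.08206)(568.8)/(0.118 − 0.0323) − 1.35/(0.118)²
  = 46.676/0.085700 − 96.955 = 544.64 − 96.955 = 447.69 atm
Z = PV_m/(RT) = (447.69)(0.118)/((0.08206)(568.8)) = 52.827/46.676 = 1.132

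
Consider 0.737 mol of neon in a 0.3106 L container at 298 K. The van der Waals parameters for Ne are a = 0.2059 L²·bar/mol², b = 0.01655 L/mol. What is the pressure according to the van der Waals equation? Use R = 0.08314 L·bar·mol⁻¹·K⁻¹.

P ≈ 60.03 bar

P = nRT/(V − nb) − a n²/V²
nRT/(V − nb) = (0.737)(0.08314)(298)/(0.3106 − 0.737×0.01655) = 18.260/0.29840 = 61.193 bar
a n²/V² = (0.2059)(0.737)²/(0.3106)² = 1.1593 bar
P = 61.193 − 1.1593 = 60.03 bar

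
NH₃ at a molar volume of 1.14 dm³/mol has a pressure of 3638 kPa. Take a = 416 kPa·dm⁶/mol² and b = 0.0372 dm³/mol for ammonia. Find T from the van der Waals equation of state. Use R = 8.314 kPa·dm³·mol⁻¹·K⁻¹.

T ≈ 525.0 K

T = (P + a/V_m²)(V_m − b)/R
P + a/V_m² = 3638 + 416/(1.14)² = 3958.1 kPa
V_m − b = 1.14 − 0.0372 = 1.1028 dm³/mol
T = (3958.1)(1.1028)/8.314 = 525.0 K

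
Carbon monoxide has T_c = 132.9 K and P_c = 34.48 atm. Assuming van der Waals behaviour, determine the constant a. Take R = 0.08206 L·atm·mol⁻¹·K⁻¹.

a ≈ 1.455 L²·atm/mol²

From T_c = 8a/(27Rb) and P_c = a/(27b²): a = 27 R² T_c²/(64 P_c).
a = 27×(0.08206)²×(132.9)²/(64×34.48) = 3211.3/2206.7 = 1.455 L²·atm/mol²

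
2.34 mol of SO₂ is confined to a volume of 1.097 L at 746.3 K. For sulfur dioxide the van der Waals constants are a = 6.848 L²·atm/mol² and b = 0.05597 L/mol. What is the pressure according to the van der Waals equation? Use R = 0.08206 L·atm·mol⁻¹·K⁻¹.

P = nRT/(V − nb) − a n²/V²
nRT/(V − nb) = (2.34)(0.08206)(746.3)/(1.097 − 2.34×0.05597) = 143.30/0.96603 = 148.34 atm
a n²/V² = (6.848)(2.34)²/(1.097)² = 31.159 atm
P = 148.34 − 31.159 = 117.2 atm

P ≈ 117.2 atm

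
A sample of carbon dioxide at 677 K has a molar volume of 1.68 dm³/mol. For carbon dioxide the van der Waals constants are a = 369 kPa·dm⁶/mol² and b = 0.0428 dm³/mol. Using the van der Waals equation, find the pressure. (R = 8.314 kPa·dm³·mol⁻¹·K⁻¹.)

P = RT/(V_m − b) − a/V_m²
RT/(V_m − b) = (8.314)(677)/(1.68 − 0.0428) = 5628.6/1.6372 = 3437.9 kPa
a/V_m² = 369/(1.68)² = 130.74 kPa
P = 3437.9 − 130.74 = 3307 kPa

P ≈ 3307 kPa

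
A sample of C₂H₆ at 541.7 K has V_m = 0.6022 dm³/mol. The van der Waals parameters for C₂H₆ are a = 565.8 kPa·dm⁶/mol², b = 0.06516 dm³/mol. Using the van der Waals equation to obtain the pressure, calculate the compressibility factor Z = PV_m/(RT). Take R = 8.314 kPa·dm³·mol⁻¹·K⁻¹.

Z ≈ 0.9127

P = RT/(V_m − b) − a/V_m² = (8.314)(541.7)/(0.6022 − 0.06516) − 565.8/(0.6022)²
  = 4503.7/0.53704 − 1560.2 = 8386.2 − 1560.2 = 6826.0 kPa
Z = PV_m/(RT) = (6826.0)(0.6022)/((8.314)(541.7)) = 4110.6/4503.7 = 0.9127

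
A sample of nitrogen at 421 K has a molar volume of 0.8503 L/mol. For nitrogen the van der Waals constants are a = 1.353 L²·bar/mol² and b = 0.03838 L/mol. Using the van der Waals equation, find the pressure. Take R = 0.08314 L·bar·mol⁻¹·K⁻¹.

P = RT/(V_m − b) − a/V_m²
RT/(V_m − b) = (0.08314)(421)/(0.8503 − 0.03838) = 35.002/0.81192 = 43.110 bar
a/V_m² = 1.353/(0.8503)² = 1.8713 bar
P = 43.110 − 1.8713 = 41.24 bar

P ≈ 41.24 bar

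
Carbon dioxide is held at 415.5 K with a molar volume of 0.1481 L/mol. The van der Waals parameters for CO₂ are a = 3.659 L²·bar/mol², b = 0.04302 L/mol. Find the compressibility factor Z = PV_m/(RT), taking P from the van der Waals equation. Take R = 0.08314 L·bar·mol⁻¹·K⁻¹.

P = RT/(V_m − b) − a/V_m² = (0.08314)(415.5)/(0.1481 − 0.04302) − 3.659/(0.1481)²
  = 34.545/0.10508 − 166.82 = 328.75 − 166.82 = 161.93 bar
Z = PV_m/(RT) = (161.93)(0.1481)/((0.08314)(415.5)) = 23.982/34.545 = 0.6942

Z ≈ 0.6942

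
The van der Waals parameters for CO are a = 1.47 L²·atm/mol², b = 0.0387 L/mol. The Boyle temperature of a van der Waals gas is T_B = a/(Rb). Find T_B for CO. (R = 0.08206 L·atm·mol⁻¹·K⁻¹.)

T_B ≈ 462.9 K

For a van der Waals gas the second virial coefficient B₂ = b − a/(RT) vanishes at T_B = a/(Rb).
T_B = 1.47/(0.08206×0.0387) = 1.47/0.0031757 = 462.9 K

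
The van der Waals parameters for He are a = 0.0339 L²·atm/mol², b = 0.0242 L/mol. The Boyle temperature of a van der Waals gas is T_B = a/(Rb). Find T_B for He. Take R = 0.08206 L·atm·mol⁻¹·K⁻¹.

For a van der Waals gas the second virial coefficient B₂ = b − a/(RT) vanishes at T_B = a/(Rb).
T_B = 0.0339/(0.08206×0.0242) = 0.0339/0.0019859 = 17.07 K

T_B ≈ 17.07 K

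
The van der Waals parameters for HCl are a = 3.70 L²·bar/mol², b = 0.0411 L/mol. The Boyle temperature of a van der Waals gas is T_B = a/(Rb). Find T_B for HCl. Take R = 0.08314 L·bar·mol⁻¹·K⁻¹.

For a van der Waals gas the second virial coefficient B₂ = b − a/(RT) vanishes at T_B = a/(Rb).
T_B = 3.70/(0.08314×0.0411) = 3.70/0.0034171 = 1083 K

T_B ≈ 1083 K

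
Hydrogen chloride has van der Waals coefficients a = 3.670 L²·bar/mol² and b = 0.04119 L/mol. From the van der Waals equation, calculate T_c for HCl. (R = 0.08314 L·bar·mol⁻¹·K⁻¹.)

For a van der Waals gas, T_c = 8a/(27Rb).
T_c = 8×3.670/(27×0.08314×0.04119) = 29.360/0.092462 = 317.5 K

T_c ≈ 317.5 K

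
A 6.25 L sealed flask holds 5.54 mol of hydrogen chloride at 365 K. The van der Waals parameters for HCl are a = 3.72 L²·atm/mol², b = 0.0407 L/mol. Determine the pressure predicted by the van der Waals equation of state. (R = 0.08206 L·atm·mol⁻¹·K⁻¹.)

P = nRT/(V − nb) − a n²/V²
nRT/(V − nb) = (5.54)(0.08206)(365)/(6.25 − 5.54×0.0407) = 165.93/6.0245 = 27.543 atm
a n²/V² = (3.72)(5.54)²/(6.25)² = 2.9228 atm
P = 27.543 − 2.9228 = 24.62 atm

P ≈ 24.62 atm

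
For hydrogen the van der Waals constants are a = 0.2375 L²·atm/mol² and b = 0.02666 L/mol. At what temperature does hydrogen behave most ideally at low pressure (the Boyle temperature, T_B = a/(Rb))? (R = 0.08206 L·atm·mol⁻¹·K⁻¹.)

For a van der Waals gas the second virial coefficient B₂ = b − a/(RT) vanishes at T_B = a/(Rb).
T_B = 0.2375/(0.08206×0.02666) = 0.2375/0.0021877 = 108.6 K

T_B ≈ 108.6 K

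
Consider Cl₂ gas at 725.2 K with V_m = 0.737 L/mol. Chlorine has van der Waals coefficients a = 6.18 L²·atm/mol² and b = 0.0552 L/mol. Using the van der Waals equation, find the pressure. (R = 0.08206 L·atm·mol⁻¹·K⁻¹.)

P ≈ 75.91 atm

P = RT/(V_m − b) − a/V_m²
RT/(V_m − b) = (0.08206)(725.2)/(0.737 − 0.0552) = 59.510/0.68180 = 87.284 atm
a/V_m² = 6.18/(0.737)² = 11.378 atm
P = 87.284 − 11.378 = 75.91 atm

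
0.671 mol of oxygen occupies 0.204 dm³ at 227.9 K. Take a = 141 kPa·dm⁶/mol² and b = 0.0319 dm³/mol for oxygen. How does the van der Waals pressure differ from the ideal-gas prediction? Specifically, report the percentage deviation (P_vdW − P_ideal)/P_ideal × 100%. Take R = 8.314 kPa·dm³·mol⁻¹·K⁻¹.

Ideal: P_ideal = nRT/V = (0.671)(8.314)(227.9)/0.204 = 6232.28 kPa
vdW: P = nRT/(V − nb) − a n²/V² = 1271.38/0.182595 − 63.4840/0.0416160 = 6962.84 − 1525.47 = 5437.37 kPa
% deviation = (5437.37 − 6232.28)/6232.28 × 100% = -12.75%

-12.75 %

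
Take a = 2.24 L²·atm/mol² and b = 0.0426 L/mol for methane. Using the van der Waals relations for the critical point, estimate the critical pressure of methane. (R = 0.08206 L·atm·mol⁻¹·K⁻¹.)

P_c ≈ 45.72 atm

For a van der Waals gas, P_c = a/(27b²).
P_c = 2.24/(27×(0.0426)²) = 2.24/0.048999 = 45.72 atm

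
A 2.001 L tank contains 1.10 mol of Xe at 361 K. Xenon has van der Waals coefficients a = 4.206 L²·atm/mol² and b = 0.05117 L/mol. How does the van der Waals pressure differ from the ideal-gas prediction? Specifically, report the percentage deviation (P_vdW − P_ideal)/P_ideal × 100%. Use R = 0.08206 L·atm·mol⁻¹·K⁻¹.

-4.91 %

Ideal: P_ideal = nRT/V = (1.10)(0.08206)(361)/2.001 = 16.2849 atm
vdW: P = nRT/(V − nb) − a n²/V² = 32.5860/1.94471 − 5.08926/4.00400 = 16.7562 − 1.27104 = 15.4852 atm
% deviation = (15.4852 − 16.2849)/16.2849 × 100% = -4.91%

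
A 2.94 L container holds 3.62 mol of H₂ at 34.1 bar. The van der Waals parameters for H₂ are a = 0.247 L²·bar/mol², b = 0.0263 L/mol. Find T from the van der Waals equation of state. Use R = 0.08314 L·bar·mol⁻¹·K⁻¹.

T = (P + a n²/V²)(V − nb)/(nR)
P + a n²/V² = 34.1 + (0.247)(3.62)²/(2.94)² = 34.474 bar
V − nb = 2.94 − (3.62)(0.0263) = 2.8448 L
T = (34.474)(2.8448)/((3.62)(0.08314)) = 325.9 K

T ≈ 325.9 K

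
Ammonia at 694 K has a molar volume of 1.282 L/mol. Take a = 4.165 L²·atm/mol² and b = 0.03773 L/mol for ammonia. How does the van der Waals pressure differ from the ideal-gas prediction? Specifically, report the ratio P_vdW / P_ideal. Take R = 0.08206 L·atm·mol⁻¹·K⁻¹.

P_vdW / P_ideal ≈ 0.9733

Ideal: P_ideal = RT/V_m = (0.08206)(694)/1.282 = 44.4225 atm
vdW: P = RT/(V_m − b) − a/V_m² = 56.9496/1.24427 − 4.165/1.64352 = 45.7695 − 2.53419 = 43.2353 atm
Ratio = 43.2353/44.4225 = 0.9733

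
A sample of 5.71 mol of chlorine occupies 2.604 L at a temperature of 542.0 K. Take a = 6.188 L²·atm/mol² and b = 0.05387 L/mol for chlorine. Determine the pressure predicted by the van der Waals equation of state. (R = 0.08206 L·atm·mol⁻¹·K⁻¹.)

P ≈ 80.84 atm

P = nRT/(V − nb) − a n²/V²
nRT/(V − nb) = (5.71)(0.08206)(542.0)/(2.604 − 5.71×0.05387) = 253.96/2.2964 = 110.59 atm
a n²/V² = (6.188)(5.71)²/(2.604)² = 29.754 atm
P = 110.59 − 29.754 = 80.84 atm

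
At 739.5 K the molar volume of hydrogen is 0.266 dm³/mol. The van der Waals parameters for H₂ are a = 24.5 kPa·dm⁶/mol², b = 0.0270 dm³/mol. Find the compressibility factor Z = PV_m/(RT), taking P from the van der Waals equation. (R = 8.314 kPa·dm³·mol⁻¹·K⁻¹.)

P = RT/(V_m − b) − a/V_m² = (8.314)(739.5)/(0.266 − 0.0270) − 24.5/(0.266)²
  = 6148.2/0.23900 − 346.26 = 25725 − 346.26 = 25379 kPa
Z = PV_m/(RT) = (25379)(0.266)/((8.314)(739.5)) = 6750.8/6148.2 = 1.098

Z ≈ 1.098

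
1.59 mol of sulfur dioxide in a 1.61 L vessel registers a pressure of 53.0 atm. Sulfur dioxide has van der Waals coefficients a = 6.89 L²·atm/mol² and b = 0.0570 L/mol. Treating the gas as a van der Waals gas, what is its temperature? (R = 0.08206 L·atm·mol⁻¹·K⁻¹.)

T ≈ 695.4 K

T = (P + a n²/V²)(V − nb)/(nR)
P + a n²/V² = 53.0 + (6.89)(1.59)²/(1.61)² = 59.720 atm
V − nb = 1.61 − (1.59)(0.0570) = 1.5194 L
T = (59.720)(1.5194)/((1.59)(0.08206)) = 695.4 K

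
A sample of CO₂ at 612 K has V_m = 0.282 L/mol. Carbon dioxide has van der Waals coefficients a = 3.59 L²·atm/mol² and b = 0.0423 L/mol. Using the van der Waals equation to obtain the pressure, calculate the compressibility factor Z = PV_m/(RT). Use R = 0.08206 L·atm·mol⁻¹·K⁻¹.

Z ≈ 0.9230

P = RT/(V_m − b) − a/V_m² = (0.08206)(612)/(0.282 − 0.0423) − 3.59/(0.282)²
  = 50.221/0.23970 − 45.144 = 209.52 − 45.144 = 164.38 atm
Z = PV_m/(RT) = (164.38)(0.282)/((0.08206)(612)) = 46.355/50.221 = 0.9230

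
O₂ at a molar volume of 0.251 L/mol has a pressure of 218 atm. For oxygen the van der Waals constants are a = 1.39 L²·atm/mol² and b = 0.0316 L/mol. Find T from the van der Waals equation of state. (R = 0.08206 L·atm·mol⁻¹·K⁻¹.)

T ≈ 641.8 K

T = (P + a/V_m²)(V_m − b)/R
P + a/V_m² = 218 + 1.39/(0.251)² = 240.06 atm
V_m − b = 0.251 − 0.0316 = 0.21940 L/mol
T = (240.06)(0.21940)/0.08206 = 641.8 K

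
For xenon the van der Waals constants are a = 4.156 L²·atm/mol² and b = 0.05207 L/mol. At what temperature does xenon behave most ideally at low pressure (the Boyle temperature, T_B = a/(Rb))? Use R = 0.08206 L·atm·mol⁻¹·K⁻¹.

T_B ≈ 972.6 K

For a van der Waals gas the second virial coefficient B₂ = b − a/(RT) vanishes at T_B = a/(Rb).
T_B = 4.156/(0.08206×0.05207) = 4.156/0.0042729 = 972.6 K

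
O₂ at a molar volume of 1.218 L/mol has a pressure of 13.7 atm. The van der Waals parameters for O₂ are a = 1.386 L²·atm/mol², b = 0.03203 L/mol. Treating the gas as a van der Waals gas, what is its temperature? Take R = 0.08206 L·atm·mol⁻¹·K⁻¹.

T = (P + a/V_m²)(V_m − b)/R
P + a/V_m² = 13.7 + 1.386/(1.218)² = 14.634 atm
V_m − b = 1.218 − 0.03203 = 1.1860 L/mol
T = (14.634)(1.1860)/0.08206 = 211.5 K

T ≈ 211.5 K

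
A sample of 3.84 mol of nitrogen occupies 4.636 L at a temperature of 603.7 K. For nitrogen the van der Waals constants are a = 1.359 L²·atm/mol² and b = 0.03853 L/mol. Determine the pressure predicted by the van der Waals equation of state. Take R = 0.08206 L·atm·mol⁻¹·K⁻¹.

P ≈ 41.45 atm

P = nRT/(V − nb) − a n²/V²
nRT/(V − nb) = (3.84)(0.08206)(603.7)/(4.636 − 3.84×0.03853) = 190.23/4.4880 = 42.386 atm
a n²/V² = (1.359)(3.84)²/(4.636)² = 0.93238 atm
P = 42.386 − 0.93238 = 41.45 atm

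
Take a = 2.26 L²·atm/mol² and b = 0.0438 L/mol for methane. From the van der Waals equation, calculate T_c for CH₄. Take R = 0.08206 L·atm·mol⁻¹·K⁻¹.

For a van der Waals gas, T_c = 8a/(27Rb).
T_c = 8×2.26/(27×0.08206×0.0438) = 18.080/0.097044 = 186.3 K

T_c ≈ 186.3 K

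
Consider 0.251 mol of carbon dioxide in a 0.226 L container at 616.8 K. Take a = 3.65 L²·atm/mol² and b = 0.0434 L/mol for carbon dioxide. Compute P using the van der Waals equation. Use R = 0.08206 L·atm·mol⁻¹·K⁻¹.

P ≈ 54.56 atm

P = nRT/(V − nb) − a n²/V²
nRT/(V − nb) = (0.251)(0.08206)(616.8)/(0.226 − 0.251×0.0434) = 12.704/0.21511 = 59.058 atm
a n²/V² = (3.65)(0.251)²/(0.226)² = 4.5022 atm
P = 59.058 − 4.5022 = 54.56 atm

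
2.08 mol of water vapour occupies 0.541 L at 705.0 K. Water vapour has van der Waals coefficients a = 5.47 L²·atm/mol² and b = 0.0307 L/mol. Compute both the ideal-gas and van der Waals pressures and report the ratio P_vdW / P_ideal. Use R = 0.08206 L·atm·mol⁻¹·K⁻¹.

P_vdW / P_ideal ≈ 0.7703

Ideal: P_ideal = nRT/V = (2.08)(0.08206)(705.0)/0.541 = 222.427 atm
vdW: P = nRT/(V − nb) − a n²/V² = 120.333/0.477144 − 23.6654/0.292681 = 252.194 − 80.8573 = 171.337 atm
Ratio = 171.337/222.427 = 0.7703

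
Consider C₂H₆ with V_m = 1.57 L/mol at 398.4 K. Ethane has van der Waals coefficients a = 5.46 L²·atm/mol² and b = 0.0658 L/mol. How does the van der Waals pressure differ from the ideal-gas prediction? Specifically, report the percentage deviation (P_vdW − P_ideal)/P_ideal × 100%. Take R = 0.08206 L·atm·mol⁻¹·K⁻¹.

-6.26 %

Ideal: P_ideal = RT/V_m = (0.08206)(398.4)/1.57 = 20.8234 atm
vdW: P = RT/(V_m − b) − a/V_m² = 32.6927/1.50420 − 5.46/2.46490 = 21.7343 − 2.21510 = 19.5192 atm
% deviation = (19.5192 − 20.8234)/20.8234 × 100% = -6.26%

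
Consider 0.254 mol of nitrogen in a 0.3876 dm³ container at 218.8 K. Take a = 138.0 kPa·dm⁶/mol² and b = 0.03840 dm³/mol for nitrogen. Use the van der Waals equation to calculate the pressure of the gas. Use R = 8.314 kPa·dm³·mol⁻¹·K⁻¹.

P ≈ 1164 kPa

P = nRT/(V − nb) − a n²/V²
nRT/(V − nb) = (0.254)(8.314)(218.8)/(0.3876 − 0.254×0.03840) = 462.05/0.37785 = 1222.8 kPa
a n²/V² = (138.0)(0.254)²/(0.3876)² = 59.262 kPa
P = 1222.8 − 59.262 = 1164 kPa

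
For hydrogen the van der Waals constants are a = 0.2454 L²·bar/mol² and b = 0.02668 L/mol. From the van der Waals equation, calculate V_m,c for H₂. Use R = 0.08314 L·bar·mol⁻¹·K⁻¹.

V_m,c ≈ 0.08004 L/mol

For a van der Waals gas, V_m,c = 3b.
V_m,c = 3×0.02668 = 0.08004 L/mol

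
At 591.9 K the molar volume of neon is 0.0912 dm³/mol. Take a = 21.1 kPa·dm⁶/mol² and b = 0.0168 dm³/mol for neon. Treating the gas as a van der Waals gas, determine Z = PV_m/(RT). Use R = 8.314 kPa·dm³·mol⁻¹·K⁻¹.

Z ≈ 1.179

P = RT/(V_m − b) − a/V_m² = (8.314)(591.9)/(0.0912 − 0.0168) − 21.1/(0.0912)²
  = 4921.1/0.074400 − 2536.8 = 66144 − 2536.8 = 63607 kPa
Z = PV_m/(RT) = (63607)(0.0912)/((8.314)(591.9)) = 5801.0/4921.1 = 1.179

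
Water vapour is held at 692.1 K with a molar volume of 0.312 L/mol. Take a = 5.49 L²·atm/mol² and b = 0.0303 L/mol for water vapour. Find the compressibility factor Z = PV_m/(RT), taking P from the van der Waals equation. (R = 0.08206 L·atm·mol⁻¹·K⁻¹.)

P = RT/(V_m − b) − a/V_m² = (0.08206)(692.1)/(0.312 − 0.0303) − 5.49/(0.312)²
  = 56.794/0.28170 − 56.398 = 201.61 − 56.398 = 145.21 atm
Z = PV_m/(RT) = (145.21)(0.312)/((0.08206)(692.1)) = 45.306/56.794 = 0.7977

Z ≈ 0.7977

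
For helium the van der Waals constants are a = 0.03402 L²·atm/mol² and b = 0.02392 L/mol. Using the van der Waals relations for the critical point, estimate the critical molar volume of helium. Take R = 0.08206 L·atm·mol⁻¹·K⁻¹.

For a van der Waals gas, V_m,c = 3b.
V_m,c = 3×0.02392 = 0.07176 L/mol

V_m,c ≈ 0.07176 L/mol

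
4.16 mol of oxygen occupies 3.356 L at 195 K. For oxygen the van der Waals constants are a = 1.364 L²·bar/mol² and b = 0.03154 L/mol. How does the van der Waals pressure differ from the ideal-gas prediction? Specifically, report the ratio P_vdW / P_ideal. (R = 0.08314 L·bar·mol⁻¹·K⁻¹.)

P_vdW / P_ideal ≈ 0.9364

Ideal: P_ideal = nRT/V = (4.16)(0.08314)(195)/3.356 = 20.0963 bar
vdW: P = nRT/(V − nb) − a n²/V² = 67.4432/3.22479 − 23.6048/11.2627 = 20.9140 − 2.09584 = 18.8182 bar
Ratio = 18.8182/20.0963 = 0.9364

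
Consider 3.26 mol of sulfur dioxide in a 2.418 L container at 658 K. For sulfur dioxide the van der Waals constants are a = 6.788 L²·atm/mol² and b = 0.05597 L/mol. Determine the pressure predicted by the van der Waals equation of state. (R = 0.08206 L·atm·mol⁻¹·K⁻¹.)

P = nRT/(V − nb) − a n²/V²
nRT/(V − nb) = (3.26)(0.08206)(658)/(2.418 − 3.26×0.05597) = 176.03/2.2355 = 78.743 atm
a n²/V² = (6.788)(3.26)²/(2.418)² = 12.339 atm
P = 78.743 − 12.339 = 66.40 atm

P ≈ 66.40 atm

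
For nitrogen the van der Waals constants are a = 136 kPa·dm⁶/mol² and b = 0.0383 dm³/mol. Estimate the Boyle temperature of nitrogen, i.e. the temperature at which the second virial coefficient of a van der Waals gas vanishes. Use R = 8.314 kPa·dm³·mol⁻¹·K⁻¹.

For a van der Waals gas the second virial coefficient B₂ = b − a/(RT) vanishes at T_B = a/(Rb).
T_B = 136/(8.314×0.0383) = 136/0.31843 = 427.1 K

T_B ≈ 427.1 K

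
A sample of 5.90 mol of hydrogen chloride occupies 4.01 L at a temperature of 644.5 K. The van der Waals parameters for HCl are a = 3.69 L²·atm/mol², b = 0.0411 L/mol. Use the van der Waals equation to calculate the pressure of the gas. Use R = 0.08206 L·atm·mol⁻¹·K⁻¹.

P = nRT/(V − nb) − a n²/V²
nRT/(V − nb) = (5.90)(0.08206)(644.5)/(4.01 − 5.90×0.0411) = 312.04/3.7675 = 82.824 atm
a n²/V² = (3.69)(5.90)²/(4.01)² = 7.9881 atm
P = 82.824 − 7.9881 = 74.84 atm

P ≈ 74.84 atm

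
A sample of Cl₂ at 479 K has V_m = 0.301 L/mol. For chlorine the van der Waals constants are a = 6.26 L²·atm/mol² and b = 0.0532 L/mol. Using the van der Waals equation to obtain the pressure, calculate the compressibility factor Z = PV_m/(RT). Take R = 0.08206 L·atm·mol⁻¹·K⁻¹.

Z ≈ 0.6856

P = RT/(V_m − b) − a/V_m² = (0.08206)(479)/(0.301 − 0.0532) − 6.26/(0.301)²
  = 39.307/0.24780 − 69.094 = 158.62 − 69.094 = 89.53 atm
Z = PV_m/(RT) = (89.53)(0.301)/((0.08206)(479)) = 26.949/39.307 = 0.6856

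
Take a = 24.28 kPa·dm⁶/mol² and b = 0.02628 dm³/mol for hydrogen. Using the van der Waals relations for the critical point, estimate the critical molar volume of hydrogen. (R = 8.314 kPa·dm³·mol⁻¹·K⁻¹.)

V_m,c ≈ 0.07884 dm³/mol

For a van der Waals gas, V_m,c = 3b.
V_m,c = 3×0.02628 = 0.07884 dm³/mol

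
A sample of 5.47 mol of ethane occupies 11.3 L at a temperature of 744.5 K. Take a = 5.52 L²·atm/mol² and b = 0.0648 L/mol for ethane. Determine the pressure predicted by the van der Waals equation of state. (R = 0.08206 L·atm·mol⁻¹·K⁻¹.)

P ≈ 29.24 atm

P = nRT/(V − nb) − a n²/V²
nRT/(V − nb) = (5.47)(0.08206)(744.5)/(11.3 − 5.47×0.0648) = 334.18/10.946 = 30.530 atm
a n²/V² = (5.52)(5.47)²/(11.3)² = 1.2935 atm
P = 30.530 − 1.2935 = 29.24 atm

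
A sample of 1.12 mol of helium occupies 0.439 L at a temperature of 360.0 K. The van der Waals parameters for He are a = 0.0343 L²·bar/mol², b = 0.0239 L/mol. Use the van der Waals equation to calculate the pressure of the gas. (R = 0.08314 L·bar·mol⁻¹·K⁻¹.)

P = nRT/(V − nb) − a n²/V²
nRT/(V − nb) = (1.12)(0.08314)(360.0)/(0.439 − 1.12×0.0239) = 33.522/0.41223 = 81.319 bar
a n²/V² = (0.0343)(1.12)²/(0.439)² = 0.22325 bar
P = 81.319 − 0.22325 = 81.10 bar

P ≈ 81.10 bar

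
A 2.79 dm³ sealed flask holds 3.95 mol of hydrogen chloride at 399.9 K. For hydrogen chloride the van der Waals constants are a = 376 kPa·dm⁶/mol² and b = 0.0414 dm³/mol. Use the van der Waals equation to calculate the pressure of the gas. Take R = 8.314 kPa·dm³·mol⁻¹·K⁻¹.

P = nRT/(V − nb) − a n²/V²
nRT/(V − nb) = (3.95)(8.314)(399.9)/(2.79 − 3.95×0.0414) = 13133/2.6265 = 5000.2 kPa
a n²/V² = (376)(3.95)²/(2.79)² = 753.66 kPa
P = 5000.2 − 753.66 = 4247 kPa

P ≈ 4247 kPa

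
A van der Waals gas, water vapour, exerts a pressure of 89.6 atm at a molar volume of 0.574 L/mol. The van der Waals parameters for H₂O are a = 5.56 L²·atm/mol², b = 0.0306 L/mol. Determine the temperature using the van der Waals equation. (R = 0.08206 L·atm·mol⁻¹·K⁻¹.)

T ≈ 705.1 K

T = (P + a/V_m²)(V_m − b)/R
P + a/V_m² = 89.6 + 5.56/(0.574)² = 106.48 atm
V_m − b = 0.574 − 0.0306 = 0.54340 L/mol
T = (106.48)(0.54340)/0.08206 = 705.1 K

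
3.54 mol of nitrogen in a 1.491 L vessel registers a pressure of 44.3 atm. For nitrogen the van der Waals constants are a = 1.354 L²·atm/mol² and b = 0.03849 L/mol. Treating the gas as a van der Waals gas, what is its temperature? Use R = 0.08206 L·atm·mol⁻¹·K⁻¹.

T ≈ 242.2 K

T = (P + a n²/V²)(V − nb)/(nR)
P + a n²/V² = 44.3 + (1.354)(3.54)²/(1.491)² = 51.933 atm
V − nb = 1.491 − (3.54)(0.03849) = 1.3547 L
T = (51.933)(1.3547)/((3.54)(0.08206)) = 242.2 K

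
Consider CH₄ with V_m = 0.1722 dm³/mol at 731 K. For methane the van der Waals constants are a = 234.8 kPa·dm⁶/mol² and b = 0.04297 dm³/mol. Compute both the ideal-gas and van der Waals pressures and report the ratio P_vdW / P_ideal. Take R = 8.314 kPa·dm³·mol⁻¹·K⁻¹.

Ideal: P_ideal = RT/V_m = (8.314)(731)/0.1722 = 35293.5 kPa
vdW: P = RT/(V_m − b) − a/V_m² = 6077.53/0.129230 − 234.8/0.0296528 = 47028.8 − 7918.31 = 39110.5 kPa
Ratio = 39110.5/35293.5 = 1.108

P_vdW / P_ideal ≈ 1.108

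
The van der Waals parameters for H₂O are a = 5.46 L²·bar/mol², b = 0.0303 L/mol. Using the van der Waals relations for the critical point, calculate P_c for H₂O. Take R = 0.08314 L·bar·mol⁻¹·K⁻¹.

For a van der Waals gas, P_c = a/(27b²).
P_c = 5.46/(27×(0.0303)²) = 5.46/0.024788 = 220.3 bar

P_c ≈ 220.3 bar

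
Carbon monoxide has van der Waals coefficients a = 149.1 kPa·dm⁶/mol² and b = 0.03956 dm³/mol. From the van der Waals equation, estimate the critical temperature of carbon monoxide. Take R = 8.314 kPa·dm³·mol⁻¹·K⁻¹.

T_c ≈ 134.3 K

For a van der Waals gas, T_c = 8a/(27Rb).
T_c = 8×149.1/(27×8.314×0.03956) = 1192.8/8.8803 = 134.3 K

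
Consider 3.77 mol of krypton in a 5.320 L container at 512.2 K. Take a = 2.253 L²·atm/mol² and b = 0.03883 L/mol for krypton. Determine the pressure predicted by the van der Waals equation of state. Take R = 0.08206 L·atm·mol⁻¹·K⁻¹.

P ≈ 29.50 atm

P = nRT/(V − nb) − a n²/V²
nRT/(V − nb) = (3.77)(0.08206)(512.2)/(5.320 − 3.77×0.03883) = 158.46/5.1736 = 30.629 atm
a n²/V² = (2.253)(3.77)²/(5.320)² = 1.1314 atm
P = 30.629 − 1.1314 = 29.50 atm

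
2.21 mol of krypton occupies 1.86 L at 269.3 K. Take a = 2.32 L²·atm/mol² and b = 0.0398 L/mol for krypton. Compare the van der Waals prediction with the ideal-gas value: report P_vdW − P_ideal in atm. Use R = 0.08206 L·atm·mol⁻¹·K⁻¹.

ΔP ≈ -1.972 atm

Ideal: P_ideal = nRT/V = (2.21)(0.08206)(269.3)/1.86 = 26.2571 atm
vdW: P = nRT/(V − nb) − a n²/V² = 48.8383/1.77204 − 11.3311/3.45960 = 27.5605 − 3.27526 = 24.2852 atm
ΔP = 24.2852 − 26.2571 = -1.972 atm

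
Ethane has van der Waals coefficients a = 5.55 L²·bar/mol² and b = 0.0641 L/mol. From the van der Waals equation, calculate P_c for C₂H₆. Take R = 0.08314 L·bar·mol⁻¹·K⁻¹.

For a van der Waals gas, P_c = a/(27b²).
P_c = 5.55/(27×(0.0641)²) = 5.55/0.11094 = 50.03 bar

P_c ≈ 50.03 bar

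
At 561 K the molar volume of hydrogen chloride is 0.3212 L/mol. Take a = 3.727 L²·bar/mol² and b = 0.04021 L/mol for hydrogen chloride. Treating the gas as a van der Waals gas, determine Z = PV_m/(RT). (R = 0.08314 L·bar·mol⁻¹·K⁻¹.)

P = RT/(V_m − b) − a/V_m² = (0.08314)(561)/(0.3212 − 0.04021) − 3.727/(0.3212)²
  = 46.642/0.28099 − 36.125 = 165.99 − 36.125 = 129.87 bar
Z = PV_m/(RT) = (129.87)(0.3212)/((0.08314)(561)) = 41.714/46.642 = 0.8943

Z ≈ 0.8943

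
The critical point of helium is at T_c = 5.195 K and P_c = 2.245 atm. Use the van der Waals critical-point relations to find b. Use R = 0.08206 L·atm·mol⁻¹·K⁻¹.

b ≈ 0.02374 L/mol

From T_c = 8a/(27Rb) and P_c = a/(27b²): b = R T_c/(8 P_c).
b = (0.08206)(5.195)/(8×2.245) = 0.42630/17.960 = 0.02374 L/mol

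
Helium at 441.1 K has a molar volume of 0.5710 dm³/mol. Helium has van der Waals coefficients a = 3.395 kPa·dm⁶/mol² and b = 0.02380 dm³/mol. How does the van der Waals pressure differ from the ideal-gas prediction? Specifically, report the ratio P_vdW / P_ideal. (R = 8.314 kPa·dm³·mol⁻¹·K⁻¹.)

P_vdW / P_ideal ≈ 1.042

Ideal: P_ideal = RT/V_m = (8.314)(441.1)/0.5710 = 6422.60 kPa
vdW: P = RT/(V_m − b) − a/V_m² = 3667.31/0.547200 − 3.395/0.326041 = 6701.96 − 10.4128 = 6691.55 kPa
Ratio = 6691.55/6422.60 = 1.042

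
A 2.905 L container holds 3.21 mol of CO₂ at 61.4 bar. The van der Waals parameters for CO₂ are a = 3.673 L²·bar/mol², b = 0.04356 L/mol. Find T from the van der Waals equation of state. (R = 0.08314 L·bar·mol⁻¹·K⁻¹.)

T = (P + a n²/V²)(V − nb)/(nR)
P + a n²/V² = 61.4 + (3.673)(3.21)²/(2.905)² = 65.885 bar
V − nb = 2.905 − (3.21)(0.04356) = 2.7652 L
T = (65.885)(2.7652)/((3.21)(0.08314)) = 682.6 K

T ≈ 682.6 K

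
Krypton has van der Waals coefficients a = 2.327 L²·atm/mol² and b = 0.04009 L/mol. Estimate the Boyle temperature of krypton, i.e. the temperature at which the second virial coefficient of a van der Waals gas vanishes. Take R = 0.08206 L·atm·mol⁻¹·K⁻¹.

For a van der Waals gas the second virial coefficient B₂ = b − a/(RT) vanishes at T_B = a/(Rb).
T_B = 2.327/(0.08206×0.04009) = 2.327/0.0032898 = 707.3 K

T_B ≈ 707.3 K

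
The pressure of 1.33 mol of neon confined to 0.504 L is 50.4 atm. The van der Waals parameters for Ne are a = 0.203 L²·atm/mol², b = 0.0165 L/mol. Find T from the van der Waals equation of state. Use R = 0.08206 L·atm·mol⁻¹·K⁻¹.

T ≈ 228.9 K

T = (P + a n²/V²)(V − nb)/(nR)
P + a n²/V² = 50.4 + (0.203)(1.33)²/(0.504)² = 51.814 atm
V − nb = 0.504 − (1.33)(0.0165) = 0.48206 L
T = (51.814)(0.48206)/((1.33)(0.08206)) = 228.9 K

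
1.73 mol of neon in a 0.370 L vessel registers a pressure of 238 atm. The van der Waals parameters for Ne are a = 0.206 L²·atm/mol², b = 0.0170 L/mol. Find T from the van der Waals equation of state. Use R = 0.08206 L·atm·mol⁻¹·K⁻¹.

T = (P + a n²/V²)(V − nb)/(nR)
P + a n²/V² = 238 + (0.206)(1.73)²/(0.370)² = 242.50 atm
V − nb = 0.370 − (1.73)(0.0170) = 0.34059 L
T = (242.50)(0.34059)/((1.73)(0.08206)) = 581.8 K

T ≈ 581.8 K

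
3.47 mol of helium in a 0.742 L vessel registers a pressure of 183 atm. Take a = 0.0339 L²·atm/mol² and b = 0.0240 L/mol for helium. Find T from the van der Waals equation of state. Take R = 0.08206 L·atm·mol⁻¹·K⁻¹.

T ≈ 425.1 K

T = (P + a n²/V²)(V − nb)/(nR)
P + a n²/V² = 183 + (0.0339)(3.47)²/(0.742)² = 183.74 atm
V − nb = 0.742 − (3.47)(0.0240) = 0.65872 L
T = (183.74)(0.65872)/((3.47)(0.08206)) = 425.1 K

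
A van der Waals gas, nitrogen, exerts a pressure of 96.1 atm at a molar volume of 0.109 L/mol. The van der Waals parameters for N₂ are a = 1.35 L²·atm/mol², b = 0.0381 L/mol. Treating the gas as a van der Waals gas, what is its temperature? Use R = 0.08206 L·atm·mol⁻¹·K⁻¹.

T ≈ 181.2 K

T = (P + a/V_m²)(V_m − b)/R
P + a/V_m² = 96.1 + 1.35/(0.109)² = 209.73 atm
V_m − b = 0.109 − 0.0381 = 0.070900 L/mol
T = (209.73)(0.070900)/0.08206 = 181.2 K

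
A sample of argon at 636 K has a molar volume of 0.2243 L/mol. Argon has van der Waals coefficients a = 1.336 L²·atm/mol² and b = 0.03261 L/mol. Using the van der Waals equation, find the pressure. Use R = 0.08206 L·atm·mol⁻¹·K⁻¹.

P = RT/(V_m − b) − a/V_m²
RT/(V_m − b) = (0.08206)(636)/(0.2243 − 0.03261) = 52.190/0.19169 = 272.26 atm
a/V_m² = 1.336/(0.2243)² = 26.555 atm
P = 272.26 − 26.555 = 245.7 atm

P ≈ 245.7 atm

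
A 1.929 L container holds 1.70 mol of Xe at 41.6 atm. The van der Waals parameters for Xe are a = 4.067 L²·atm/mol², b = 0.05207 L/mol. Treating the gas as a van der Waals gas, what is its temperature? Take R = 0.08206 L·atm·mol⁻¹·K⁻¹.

T = (P + a n²/V²)(V − nb)/(nR)
P + a n²/V² = 41.6 + (4.067)(1.70)²/(1.929)² = 44.759 atm
V − nb = 1.929 − (1.70)(0.05207) = 1.8405 L
T = (44.759)(1.8405)/((1.70)(0.08206)) = 590.5 K

T ≈ 590.5 K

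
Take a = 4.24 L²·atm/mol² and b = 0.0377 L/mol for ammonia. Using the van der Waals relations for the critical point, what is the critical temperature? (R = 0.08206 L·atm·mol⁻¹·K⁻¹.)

For a van der Waals gas, T_c = 8a/(27Rb).
T_c = 8×4.24/(27×0.08206×0.0377) = 33.920/0.083529 = 406.1 K

T_c ≈ 406.1 K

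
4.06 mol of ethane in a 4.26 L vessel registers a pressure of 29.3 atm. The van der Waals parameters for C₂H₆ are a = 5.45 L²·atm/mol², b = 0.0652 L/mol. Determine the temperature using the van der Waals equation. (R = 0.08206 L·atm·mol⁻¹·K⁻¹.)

T ≈ 410.7 K

T = (P + a n²/V²)(V − nb)/(nR)
P + a n²/V² = 29.3 + (5.45)(4.06)²/(4.26)² = 34.250 atm
V − nb = 4.26 − (4.06)(0.0652) = 3.9953 L
T = (34.250)(3.9953)/((4.06)(0.08206)) = 410.7 K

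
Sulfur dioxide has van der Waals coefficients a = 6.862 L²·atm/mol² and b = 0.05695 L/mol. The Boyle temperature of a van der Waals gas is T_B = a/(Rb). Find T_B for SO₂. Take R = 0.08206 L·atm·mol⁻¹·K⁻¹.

T_B ≈ 1468 K

For a van der Waals gas the second virial coefficient B₂ = b − a/(RT) vanishes at T_B = a/(Rb).
T_B = 6.862/(0.08206×0.05695) = 6.862/0.0046733 = 1468 K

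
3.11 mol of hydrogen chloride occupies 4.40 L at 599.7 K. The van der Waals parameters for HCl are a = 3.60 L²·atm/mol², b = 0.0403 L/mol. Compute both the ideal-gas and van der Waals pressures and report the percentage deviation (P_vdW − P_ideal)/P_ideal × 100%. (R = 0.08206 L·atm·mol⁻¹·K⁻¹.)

Ideal: P_ideal = nRT/V = (3.11)(0.08206)(599.7)/4.40 = 34.7835 atm
vdW: P = nRT/(V − nb) − a n²/V² = 153.047/4.27467 − 34.8196/19.3600 = 35.8032 − 1.79853 = 34.0047 atm
% deviation = (34.0047 − 34.7835)/34.7835 × 100% = -2.24%

-2.24 %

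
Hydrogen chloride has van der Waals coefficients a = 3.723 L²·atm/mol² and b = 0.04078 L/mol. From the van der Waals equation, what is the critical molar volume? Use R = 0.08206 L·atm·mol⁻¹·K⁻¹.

For a van der Waals gas, V_m,c = 3b.
V_m,c = 3×0.04078 = 0.1223 L/mol

V_m,c ≈ 0.1223 L/mol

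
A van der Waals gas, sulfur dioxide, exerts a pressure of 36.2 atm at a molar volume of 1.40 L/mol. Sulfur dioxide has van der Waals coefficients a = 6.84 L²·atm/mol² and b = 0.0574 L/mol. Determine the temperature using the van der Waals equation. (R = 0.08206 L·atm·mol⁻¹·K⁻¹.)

T = (P + a/V_m²)(V_m − b)/R
P + a/V_m² = 36.2 + 6.84/(1.40)² = 39.690 atm
V_m − b = 1.40 − 0.0574 = 1.3426 L/mol
T = (39.690)(1.3426)/0.08206 = 649.4 K

T ≈ 649.4 K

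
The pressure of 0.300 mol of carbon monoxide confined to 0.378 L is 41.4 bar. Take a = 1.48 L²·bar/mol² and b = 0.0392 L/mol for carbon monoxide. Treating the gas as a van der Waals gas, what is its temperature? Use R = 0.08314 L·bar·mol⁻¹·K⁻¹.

T = (P + a n²/V²)(V − nb)/(nR)
P + a n²/V² = 41.4 + (1.48)(0.300)²/(0.378)² = 42.332 bar
V − nb = 0.378 − (0.300)(0.0392) = 0.36624 L
T = (42.332)(0.36624)/((0.300)(0.08314)) = 621.6 K

T ≈ 621.6 K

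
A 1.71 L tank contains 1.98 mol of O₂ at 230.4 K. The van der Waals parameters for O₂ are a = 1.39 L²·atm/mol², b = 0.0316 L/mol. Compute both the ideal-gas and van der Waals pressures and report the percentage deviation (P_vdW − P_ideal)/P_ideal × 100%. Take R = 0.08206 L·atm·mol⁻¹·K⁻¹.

-4.71 %

Ideal: P_ideal = nRT/V = (1.98)(0.08206)(230.4)/1.71 = 21.8919 atm
vdW: P = nRT/(V − nb) − a n²/V² = 37.4351/1.64743 − 5.44936/2.92410 = 22.7233 − 1.86360 = 20.8597 atm
% deviation = (20.8597 − 21.8919)/21.8919 × 100% = -4.71%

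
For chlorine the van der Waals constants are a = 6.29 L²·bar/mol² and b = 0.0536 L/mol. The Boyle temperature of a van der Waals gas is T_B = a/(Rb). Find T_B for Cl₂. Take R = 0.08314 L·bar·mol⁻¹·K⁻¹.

For a van der Waals gas the second virial coefficient B₂ = b − a/(RT) vanishes at T_B = a/(Rb).
T_B = 6.29/(0.08314×0.0536) = 6.29/0.0044563 = 1411 K

T_B ≈ 1411 K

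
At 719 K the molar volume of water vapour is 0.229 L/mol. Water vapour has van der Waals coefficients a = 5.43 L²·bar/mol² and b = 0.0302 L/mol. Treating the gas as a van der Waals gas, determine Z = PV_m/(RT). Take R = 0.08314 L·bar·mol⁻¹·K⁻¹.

P = RT/(V_m − b) − a/V_m² = (0.08314)(719)/(0.229 − 0.0302) − 5.43/(0.229)²
  = 59.778/0.19880 − 103.54 = 300.69 − 103.54 = 197.15 bar
Z = PV_m/(RT) = (197.15)(0.229)/((0.08314)(719)) = 45.147/59.778 = 0.7552

Z ≈ 0.7552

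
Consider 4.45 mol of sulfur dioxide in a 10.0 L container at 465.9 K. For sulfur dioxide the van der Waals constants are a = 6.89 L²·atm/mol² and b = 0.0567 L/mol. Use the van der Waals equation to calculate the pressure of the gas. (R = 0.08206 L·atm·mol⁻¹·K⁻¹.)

P = nRT/(V − nb) − a n²/V²
nRT/(V − nb) = (4.45)(0.08206)(465.9)/(10.0 − 4.45×0.0567) = 170.13/9.7477 = 17.453 atm
a n²/V² = (6.89)(4.45)²/(10.0)² = 1.3644 atm
P = 17.453 − 1.3644 = 16.09 atm

P ≈ 16.09 atm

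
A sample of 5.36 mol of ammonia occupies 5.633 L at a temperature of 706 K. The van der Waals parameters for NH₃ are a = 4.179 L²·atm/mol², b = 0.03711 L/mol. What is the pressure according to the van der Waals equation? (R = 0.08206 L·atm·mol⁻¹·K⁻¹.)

P ≈ 53.36 atm

P = nRT/(V − nb) − a n²/V²
nRT/(V − nb) = (5.36)(0.08206)(706)/(5.633 − 5.36×0.03711) = 310.53/5.4341 = 57.145 atm
a n²/V² = (4.179)(5.36)²/(5.633)² = 3.7838 atm
P = 57.145 − 3.7838 = 53.36 atm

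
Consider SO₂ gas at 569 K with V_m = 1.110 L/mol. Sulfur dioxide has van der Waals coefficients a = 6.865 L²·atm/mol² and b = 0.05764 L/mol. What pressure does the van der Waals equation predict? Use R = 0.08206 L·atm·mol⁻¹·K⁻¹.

P = RT/(V_m − b) − a/V_m²
RT/(V_m − b) = (0.08206)(569)/(1.110 − 0.05764) = 46.692/1.0524 = 44.367 atm
a/V_m² = 6.865/(1.110)² = 5.5718 atm
P = 44.367 − 5.5718 = 38.80 atm

P ≈ 38.80 atm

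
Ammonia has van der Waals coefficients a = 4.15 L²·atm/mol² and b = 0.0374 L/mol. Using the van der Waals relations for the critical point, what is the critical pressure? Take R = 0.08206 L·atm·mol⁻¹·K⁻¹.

For a van der Waals gas, P_c = a/(27b²).
P_c = 4.15/(27×(0.0374)²) = 4.15/0.037767 = 109.9 atm

P_c ≈ 109.9 atm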